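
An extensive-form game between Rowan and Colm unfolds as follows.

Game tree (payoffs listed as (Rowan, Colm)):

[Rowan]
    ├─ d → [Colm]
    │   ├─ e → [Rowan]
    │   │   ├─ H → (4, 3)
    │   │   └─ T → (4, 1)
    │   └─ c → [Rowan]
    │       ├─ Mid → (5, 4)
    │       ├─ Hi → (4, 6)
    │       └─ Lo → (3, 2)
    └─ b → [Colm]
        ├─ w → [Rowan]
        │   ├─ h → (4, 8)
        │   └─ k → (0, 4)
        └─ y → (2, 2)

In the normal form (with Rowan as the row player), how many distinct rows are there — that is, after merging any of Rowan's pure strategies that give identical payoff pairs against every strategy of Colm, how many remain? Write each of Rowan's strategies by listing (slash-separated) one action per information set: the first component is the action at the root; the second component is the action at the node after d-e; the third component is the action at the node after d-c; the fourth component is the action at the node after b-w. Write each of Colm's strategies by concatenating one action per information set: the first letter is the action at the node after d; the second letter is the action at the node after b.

8

Rowan has 24 pure strategies: d/H/Mid/h, d/H/Mid/k, d/H/Hi/h, d/H/Hi/k, d/H/Lo/h, d/H/Lo/k, d/T/Mid/h, d/T/Mid/k, d/T/Hi/h, d/T/Hi/k, d/T/Lo/h, d/T/Lo/k, b/H/Mid/h, b/H/Mid/k, b/H/Hi/h, b/H/Hi/k, b/H/Lo/h, b/H/Lo/k, b/T/Mid/h, b/T/Mid/k, b/T/Hi/h, b/T/Hi/k, b/T/Lo/h, b/T/Lo/k. Columns: ew, ey, cw, cy.
{d/H/Mid/h, d/H/Mid/k} → row (4,3) (4,3) (5,4) (5,4)
{d/H/Hi/h, d/H/Hi/k} → row (4,3) (4,3) (4,6) (4,6)
{d/H/Lo/h, d/H/Lo/k} → row (4,3) (4,3) (3,2) (3,2)
{d/T/Mid/h, d/T/Mid/k} → row (4,1) (4,1) (5,4) (5,4)
{d/T/Hi/h, d/T/Hi/k} → row (4,1) (4,1) (4,6) (4,6)
{d/T/Lo/h, d/T/Lo/k} → row (4,1) (4,1) (3,2) (3,2)
{b/H/Mid/h, b/H/Hi/h, b/H/Lo/h, b/T/Mid/h, b/T/Hi/h, b/T/Lo/h} → row (4,8) (2,2) (4,8) (2,2)
{b/H/Mid/k, b/H/Hi/k, b/H/Lo/k, b/T/Mid/k, b/T/Hi/k, b/T/Lo/k} → row (0,4) (2,2) (0,4) (2,2)
That's 8 distinct rows out of 24 strategies.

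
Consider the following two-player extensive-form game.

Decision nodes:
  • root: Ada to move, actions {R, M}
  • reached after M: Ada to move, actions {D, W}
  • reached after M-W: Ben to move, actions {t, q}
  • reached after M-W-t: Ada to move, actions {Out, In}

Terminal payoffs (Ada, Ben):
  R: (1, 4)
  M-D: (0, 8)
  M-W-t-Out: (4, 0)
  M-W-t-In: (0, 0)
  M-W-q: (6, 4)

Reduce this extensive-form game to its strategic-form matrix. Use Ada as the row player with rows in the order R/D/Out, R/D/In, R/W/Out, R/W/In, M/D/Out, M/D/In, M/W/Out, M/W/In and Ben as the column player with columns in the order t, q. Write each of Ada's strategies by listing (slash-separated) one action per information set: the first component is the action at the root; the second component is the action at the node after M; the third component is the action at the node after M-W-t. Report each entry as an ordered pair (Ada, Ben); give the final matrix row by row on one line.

Row R/D/Out: t→(1,4), q→(1,4)
Row R/D/In: t→(1,4), q→(1,4)
Row R/W/Out: t→(1,4), q→(1,4)
Row R/W/In: t→(1,4), q→(1,4)
Row M/D/Out: t→(0,8), q→(0,8)
Row M/D/In: t→(0,8), q→(0,8)
Row M/W/Out: t→(4,0), q→(6,4)
Row M/W/In: t→(0,0), q→(6,4)

R/D/Out: (1,4) (1,4) | R/D/In: (1,4) (1,4) | R/W/Out: (1,4) (1,4) | R/W/In: (1,4) (1,4) | M/D/Out: (0,8) (0,8) | M/D/In: (0,8) (0,8) | M/W/Out: (4,0) (6,4) | M/W/In: (0,0) (6,4)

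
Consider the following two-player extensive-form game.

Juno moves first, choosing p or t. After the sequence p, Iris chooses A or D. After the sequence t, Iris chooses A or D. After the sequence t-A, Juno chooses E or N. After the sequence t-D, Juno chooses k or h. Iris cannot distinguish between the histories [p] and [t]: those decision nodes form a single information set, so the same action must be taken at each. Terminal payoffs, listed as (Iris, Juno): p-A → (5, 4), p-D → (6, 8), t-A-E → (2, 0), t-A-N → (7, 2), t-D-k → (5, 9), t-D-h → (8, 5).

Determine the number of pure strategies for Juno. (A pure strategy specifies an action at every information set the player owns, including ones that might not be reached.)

Juno owns the root with actions {p, t} — two choices.
Juno owns the node after t-A with actions {E, N} — two choices.
Juno owns the node after t-D with actions {k, h} — two choices.
A pure strategy fixes one action at each information set independently, so the count is the product 2 × 2 × 2 = 8.
(For reference, Iris has 2 pure strategies, giving a 8×2 normal-form matrix.)

8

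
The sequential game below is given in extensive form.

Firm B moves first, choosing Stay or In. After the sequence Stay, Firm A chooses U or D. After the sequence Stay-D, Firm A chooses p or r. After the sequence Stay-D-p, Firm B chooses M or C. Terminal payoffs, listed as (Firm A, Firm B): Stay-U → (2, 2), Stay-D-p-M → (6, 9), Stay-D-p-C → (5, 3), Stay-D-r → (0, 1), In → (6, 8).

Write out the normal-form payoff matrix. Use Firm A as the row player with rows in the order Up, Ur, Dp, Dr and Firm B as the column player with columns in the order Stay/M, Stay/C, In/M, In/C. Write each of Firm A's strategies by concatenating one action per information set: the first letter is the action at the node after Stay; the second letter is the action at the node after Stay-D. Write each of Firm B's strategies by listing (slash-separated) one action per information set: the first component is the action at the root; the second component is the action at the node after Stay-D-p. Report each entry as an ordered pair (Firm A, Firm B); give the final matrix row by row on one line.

Up: (2,2) (2,2) (6,8) (6,8) | Ur: (2,2) (2,2) (6,8) (6,8) | Dp: (6,9) (5,3) (6,8) (6,8) | Dr: (0,1) (0,1) (6,8) (6,8)

       Stay/M   Stay/C     In/M     In/C
  Up    (2,2)    (2,2)    (6,8)    (6,8)
  Ur    (2,2)    (2,2)    (6,8)    (6,8)
  Dp    (6,9)    (5,3)    (6,8)    (6,8)
  Dr    (0,1)    (0,1)    (6,8)    (6,8)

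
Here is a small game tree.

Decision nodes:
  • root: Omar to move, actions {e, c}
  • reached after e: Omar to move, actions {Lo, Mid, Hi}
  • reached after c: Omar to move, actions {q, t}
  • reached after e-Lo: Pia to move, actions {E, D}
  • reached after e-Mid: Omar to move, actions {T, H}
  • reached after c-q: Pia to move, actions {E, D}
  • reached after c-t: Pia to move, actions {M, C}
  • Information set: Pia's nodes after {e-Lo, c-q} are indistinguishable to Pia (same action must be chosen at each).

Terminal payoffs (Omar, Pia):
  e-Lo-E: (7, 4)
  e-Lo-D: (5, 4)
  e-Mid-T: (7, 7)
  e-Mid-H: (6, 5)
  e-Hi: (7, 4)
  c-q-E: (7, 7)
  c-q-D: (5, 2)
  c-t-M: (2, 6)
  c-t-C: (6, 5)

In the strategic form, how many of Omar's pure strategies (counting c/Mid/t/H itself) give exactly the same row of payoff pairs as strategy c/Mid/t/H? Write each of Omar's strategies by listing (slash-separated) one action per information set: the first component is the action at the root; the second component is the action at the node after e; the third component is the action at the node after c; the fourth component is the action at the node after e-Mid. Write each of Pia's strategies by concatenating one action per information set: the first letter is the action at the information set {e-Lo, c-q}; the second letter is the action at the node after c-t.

Row for c/Mid/t/H (columns EM, EC, DM, DC): (2,6) (6,5) (2,6) (6,5).
Under c/Mid/t/H, Omar's choice at the node after e and at the node after e-Mid can never be reached regardless of what Pia does, so varying those choices leaves every outcome unchanged.
Holding the reachable choices fixed and varying the unreachable ones freely already gives 3 × 2 = 6 equivalent strategies.
No other strategy reproduces this row, so those 6 are the full class: c/Lo/t/T, c/Lo/t/H, c/Mid/t/T, c/Mid/t/H, c/Hi/t/T, c/Hi/t/H.

6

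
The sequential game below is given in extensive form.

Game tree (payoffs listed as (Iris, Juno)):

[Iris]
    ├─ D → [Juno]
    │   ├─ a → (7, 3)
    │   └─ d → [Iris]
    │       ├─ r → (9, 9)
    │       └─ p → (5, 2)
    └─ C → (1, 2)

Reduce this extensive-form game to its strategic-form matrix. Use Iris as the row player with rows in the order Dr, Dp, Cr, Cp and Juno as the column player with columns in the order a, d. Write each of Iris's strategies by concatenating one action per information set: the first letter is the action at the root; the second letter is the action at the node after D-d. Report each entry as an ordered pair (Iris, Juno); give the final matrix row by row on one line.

Dr: (7,3) (9,9) | Dp: (7,3) (5,2) | Cr: (1,2) (1,2) | Cp: (1,2) (1,2)

            a        d
  Dr    (7,3)    (9,9)
  Dp    (7,3)    (5,2)
  Cr    (1,2)    (1,2)
  Cp    (1,2)    (1,2)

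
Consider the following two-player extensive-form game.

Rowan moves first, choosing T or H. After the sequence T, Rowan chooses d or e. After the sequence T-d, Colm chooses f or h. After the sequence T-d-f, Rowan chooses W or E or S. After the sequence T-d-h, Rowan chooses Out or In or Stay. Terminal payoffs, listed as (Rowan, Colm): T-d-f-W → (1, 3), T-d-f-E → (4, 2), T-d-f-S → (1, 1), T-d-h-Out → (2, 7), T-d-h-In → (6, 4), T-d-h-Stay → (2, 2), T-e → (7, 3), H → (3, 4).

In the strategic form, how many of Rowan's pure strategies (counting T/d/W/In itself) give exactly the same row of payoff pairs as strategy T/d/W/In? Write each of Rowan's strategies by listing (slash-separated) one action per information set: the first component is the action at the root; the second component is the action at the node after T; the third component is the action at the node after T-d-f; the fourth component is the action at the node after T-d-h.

1

Row for T/d/W/In (columns f, h): (1,3) (6,4).
Every one of Rowan's information sets is on the play path for some reply by Colm when Rowan follows T/d/W/In.
Changing the action at any of them therefore changes at least one column, so only T/d/W/In itself gives this row.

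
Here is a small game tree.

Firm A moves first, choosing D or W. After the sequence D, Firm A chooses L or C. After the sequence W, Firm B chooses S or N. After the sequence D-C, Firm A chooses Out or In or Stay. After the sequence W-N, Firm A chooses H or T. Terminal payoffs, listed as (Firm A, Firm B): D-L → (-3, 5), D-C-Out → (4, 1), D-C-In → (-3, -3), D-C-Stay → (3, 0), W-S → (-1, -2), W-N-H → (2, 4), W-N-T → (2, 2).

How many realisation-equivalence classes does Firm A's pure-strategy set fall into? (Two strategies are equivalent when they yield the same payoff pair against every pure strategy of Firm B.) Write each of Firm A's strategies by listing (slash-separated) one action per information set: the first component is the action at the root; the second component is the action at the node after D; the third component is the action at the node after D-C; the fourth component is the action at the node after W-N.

6

Firm A has 24 pure strategies: D/L/Out/H, D/L/Out/T, D/L/In/H, D/L/In/T, D/L/Stay/H, D/L/Stay/T, D/C/Out/H, D/C/Out/T, D/C/In/H, D/C/In/T, D/C/Stay/H, D/C/Stay/T, W/L/Out/H, W/L/Out/T, W/L/In/H, W/L/In/T, W/L/Stay/H, W/L/Stay/T, W/C/Out/H, W/C/Out/T, W/C/In/H, W/C/In/T, W/C/Stay/H, W/C/Stay/T. Columns: S, N.
{D/L/Out/H, D/L/Out/T, D/L/In/H, D/L/In/T, D/L/Stay/H, D/L/Stay/T} → row (-3,5) (-3,5)
{D/C/Out/H, D/C/Out/T} → row (4,1) (4,1)
{D/C/In/H, D/C/In/T} → row (-3,-3) (-3,-3)
{D/C/Stay/H, D/C/Stay/T} → row (3,0) (3,0)
{W/L/Out/H, W/L/In/H, W/L/Stay/H, W/C/Out/H, W/C/In/H, W/C/Stay/H} → row (-1,-2) (2,4)
{W/L/Out/T, W/L/In/T, W/L/Stay/T, W/C/Out/T, W/C/In/T, W/C/Stay/T} → row (-1,-2) (2,2)
That's 6 distinct rows out of 24 strategies.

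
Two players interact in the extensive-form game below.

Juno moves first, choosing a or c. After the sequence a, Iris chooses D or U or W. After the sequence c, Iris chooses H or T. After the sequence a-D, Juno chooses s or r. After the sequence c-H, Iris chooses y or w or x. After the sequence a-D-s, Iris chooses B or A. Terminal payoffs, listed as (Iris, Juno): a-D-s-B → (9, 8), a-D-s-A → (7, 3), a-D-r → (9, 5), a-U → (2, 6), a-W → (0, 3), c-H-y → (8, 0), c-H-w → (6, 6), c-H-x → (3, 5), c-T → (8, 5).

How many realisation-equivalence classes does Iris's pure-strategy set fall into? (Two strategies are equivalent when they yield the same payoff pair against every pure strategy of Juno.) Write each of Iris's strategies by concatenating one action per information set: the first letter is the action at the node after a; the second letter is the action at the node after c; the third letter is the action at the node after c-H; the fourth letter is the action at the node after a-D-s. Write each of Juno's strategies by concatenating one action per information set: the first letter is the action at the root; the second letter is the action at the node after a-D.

16

Iris has 36 pure strategies: DHyB, DHyA, DHwB, DHwA, DHxB, DHxA, DTyB, DTyA, DTwB, DTwA, DTxB, DTxA, UHyB, UHyA, UHwB, UHwA, UHxB, UHxA, UTyB, UTyA, UTwB, UTwA, UTxB, UTxA, WHyB, WHyA, WHwB, WHwA, WHxB, WHxA, WTyB, WTyA, WTwB, WTwA, WTxB, WTxA. Columns: as, ar, cs, cr.
{DHyB} → row (9,8) (9,5) (8,0) (8,0)
{DHyA} → row (7,3) (9,5) (8,0) (8,0)
{DHwB} → row (9,8) (9,5) (6,6) (6,6)
{DHwA} → row (7,3) (9,5) (6,6) (6,6)
{DHxB} → row (9,8) (9,5) (3,5) (3,5)
{DHxA} → row (7,3) (9,5) (3,5) (3,5)
{DTyB, DTwB, DTxB} → row (9,8) (9,5) (8,5) (8,5)
{DTyA, DTwA, DTxA} → row (7,3) (9,5) (8,5) (8,5)
{UHyB, UHyA} → row (2,6) (2,6) (8,0) (8,0)
{UHwB, UHwA} → row (2,6) (2,6) (6,6) (6,6)
{UHxB, UHxA} → row (2,6) (2,6) (3,5) (3,5)
{UTyB, UTyA, UTwB, UTwA, UTxB, UTxA} → row (2,6) (2,6) (8,5) (8,5)
{WHyB, WHyA} → row (0,3) (0,3) (8,0) (8,0)
{WHwB, WHwA} → row (0,3) (0,3) (6,6) (6,6)
{WHxB, WHxA} → row (0,3) (0,3) (3,5) (3,5)
{WTyB, WTyA, WTwB, WTwA, WTxB, WTxA} → row (0,3) (0,3) (8,5) (8,5)
That's 16 distinct rows out of 36 strategies.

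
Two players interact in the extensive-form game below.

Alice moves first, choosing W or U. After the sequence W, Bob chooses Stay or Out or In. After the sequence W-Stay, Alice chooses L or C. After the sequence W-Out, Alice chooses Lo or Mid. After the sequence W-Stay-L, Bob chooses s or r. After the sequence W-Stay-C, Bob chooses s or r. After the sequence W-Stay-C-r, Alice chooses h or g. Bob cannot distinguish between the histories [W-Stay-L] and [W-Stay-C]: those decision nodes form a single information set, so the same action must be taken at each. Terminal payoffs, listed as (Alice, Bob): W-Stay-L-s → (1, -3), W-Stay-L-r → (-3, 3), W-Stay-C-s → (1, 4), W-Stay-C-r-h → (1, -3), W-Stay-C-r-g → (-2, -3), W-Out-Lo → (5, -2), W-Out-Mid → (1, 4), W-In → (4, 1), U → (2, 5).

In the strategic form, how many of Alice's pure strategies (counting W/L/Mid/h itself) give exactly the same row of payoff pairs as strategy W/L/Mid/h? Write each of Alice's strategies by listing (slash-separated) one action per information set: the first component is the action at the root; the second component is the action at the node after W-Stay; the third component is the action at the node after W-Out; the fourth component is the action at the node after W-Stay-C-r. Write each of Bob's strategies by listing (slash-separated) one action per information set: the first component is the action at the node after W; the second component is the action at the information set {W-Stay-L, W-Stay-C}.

2

Row for W/L/Mid/h (columns Stay/s, Stay/r, Out/s, Out/r, In/s, In/r): (1,-3) (-3,3) (1,4) (1,4) (4,1) (4,1).
Under W/L/Mid/h, Alice's choice at the node after W-Stay-C-r can never be reached regardless of what Bob does, so varying those choices leaves every outcome unchanged.
Holding the reachable choices fixed and varying the unreachable one freely already gives 2 equivalent strategies.
No other strategy reproduces this row, so those 2 are the full class: W/L/Mid/h, W/L/Mid/g.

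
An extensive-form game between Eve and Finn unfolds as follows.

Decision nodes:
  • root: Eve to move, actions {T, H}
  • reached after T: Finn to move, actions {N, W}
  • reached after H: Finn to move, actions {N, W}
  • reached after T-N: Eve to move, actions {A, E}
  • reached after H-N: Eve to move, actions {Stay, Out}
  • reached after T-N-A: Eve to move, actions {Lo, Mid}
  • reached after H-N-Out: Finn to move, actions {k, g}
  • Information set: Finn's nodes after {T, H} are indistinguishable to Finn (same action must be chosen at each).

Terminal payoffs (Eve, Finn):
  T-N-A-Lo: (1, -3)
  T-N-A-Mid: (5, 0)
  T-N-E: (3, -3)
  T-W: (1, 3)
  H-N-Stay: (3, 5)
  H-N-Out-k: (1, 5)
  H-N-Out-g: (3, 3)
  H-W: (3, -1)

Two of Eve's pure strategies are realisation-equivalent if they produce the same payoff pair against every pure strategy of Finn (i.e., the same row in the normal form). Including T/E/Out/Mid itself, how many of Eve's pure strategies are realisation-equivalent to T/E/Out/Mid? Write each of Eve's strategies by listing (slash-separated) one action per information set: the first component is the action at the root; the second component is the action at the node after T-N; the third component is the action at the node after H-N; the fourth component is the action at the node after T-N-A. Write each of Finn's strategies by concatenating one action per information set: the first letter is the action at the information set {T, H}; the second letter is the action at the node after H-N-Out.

4

Row for T/E/Out/Mid (columns Nk, Ng, Wk, Wg): (3,-3) (3,-3) (1,3) (1,3).
Under T/E/Out/Mid, Eve's choice at the node after H-N and at the node after T-N-A can never be reached regardless of what Finn does, so varying those choices leaves every outcome unchanged.
Holding the reachable choices fixed and varying the unreachable ones freely already gives 2 × 2 = 4 equivalent strategies.
No other strategy reproduces this row, so those 4 are the full class: T/E/Stay/Lo, T/E/Stay/Mid, T/E/Out/Lo, T/E/Out/Mid.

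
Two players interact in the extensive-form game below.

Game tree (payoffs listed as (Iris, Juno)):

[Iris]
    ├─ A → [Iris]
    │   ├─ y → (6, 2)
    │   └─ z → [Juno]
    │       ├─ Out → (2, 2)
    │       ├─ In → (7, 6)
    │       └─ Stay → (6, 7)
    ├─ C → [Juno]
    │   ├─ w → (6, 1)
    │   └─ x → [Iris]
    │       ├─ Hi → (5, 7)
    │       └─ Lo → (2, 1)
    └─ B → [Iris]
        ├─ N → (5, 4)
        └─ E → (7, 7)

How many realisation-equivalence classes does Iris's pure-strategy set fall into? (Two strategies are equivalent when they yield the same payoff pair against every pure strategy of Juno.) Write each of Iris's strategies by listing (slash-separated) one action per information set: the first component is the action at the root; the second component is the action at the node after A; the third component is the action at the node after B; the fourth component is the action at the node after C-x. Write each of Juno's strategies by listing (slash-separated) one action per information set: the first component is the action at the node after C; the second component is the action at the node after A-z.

6

Iris has 24 pure strategies: A/y/N/Hi, A/y/N/Lo, A/y/E/Hi, A/y/E/Lo, A/z/N/Hi, A/z/N/Lo, A/z/E/Hi, A/z/E/Lo, C/y/N/Hi, C/y/N/Lo, C/y/E/Hi, C/y/E/Lo, C/z/N/Hi, C/z/N/Lo, C/z/E/Hi, C/z/E/Lo, B/y/N/Hi, B/y/N/Lo, B/y/E/Hi, B/y/E/Lo, B/z/N/Hi, B/z/N/Lo, B/z/E/Hi, B/z/E/Lo. Columns: w/Out, w/In, w/Stay, x/Out, x/In, x/Stay.
{A/y/N/Hi, A/y/N/Lo, A/y/E/Hi, A/y/E/Lo} → row (6,2) (6,2) (6,2) (6,2) (6,2) (6,2)
{A/z/N/Hi, A/z/N/Lo, A/z/E/Hi, A/z/E/Lo} → row (2,2) (7,6) (6,7) (2,2) (7,6) (6,7)
{C/y/N/Hi, C/y/E/Hi, C/z/N/Hi, C/z/E/Hi} → row (6,1) (6,1) (6,1) (5,7) (5,7) (5,7)
{C/y/N/Lo, C/y/E/Lo, C/z/N/Lo, C/z/E/Lo} → row (6,1) (6,1) (6,1) (2,1) (2,1) (2,1)
{B/y/N/Hi, B/y/N/Lo, B/z/N/Hi, B/z/N/Lo} → row (5,4) (5,4) (5,4) (5,4) (5,4) (5,4)
{B/y/E/Hi, B/y/E/Lo, B/z/E/Hi, B/z/E/Lo} → row (7,7) (7,7) (7,7) (7,7) (7,7) (7,7)
That's 6 distinct rows out of 24 strategies.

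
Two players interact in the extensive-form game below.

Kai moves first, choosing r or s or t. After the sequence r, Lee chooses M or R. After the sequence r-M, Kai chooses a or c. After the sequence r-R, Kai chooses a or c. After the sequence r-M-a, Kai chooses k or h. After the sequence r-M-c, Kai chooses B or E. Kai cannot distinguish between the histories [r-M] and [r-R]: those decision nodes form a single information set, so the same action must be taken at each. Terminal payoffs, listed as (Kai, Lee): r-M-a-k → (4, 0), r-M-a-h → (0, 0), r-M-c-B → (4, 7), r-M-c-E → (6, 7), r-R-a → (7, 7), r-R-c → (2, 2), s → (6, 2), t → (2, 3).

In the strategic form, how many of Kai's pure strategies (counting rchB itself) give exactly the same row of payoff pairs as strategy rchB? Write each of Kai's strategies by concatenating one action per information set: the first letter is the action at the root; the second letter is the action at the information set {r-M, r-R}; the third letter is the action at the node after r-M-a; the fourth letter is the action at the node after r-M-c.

Row for rchB (columns M, R): (4,7) (2,2).
Under rchB, Kai's choice at the node after r-M-a can never be reached regardless of what Lee does, so varying those choices leaves every outcome unchanged.
Holding the reachable choices fixed and varying the unreachable one freely already gives 2 equivalent strategies.
No other strategy reproduces this row, so those 2 are the full class: rckB, rchB.

2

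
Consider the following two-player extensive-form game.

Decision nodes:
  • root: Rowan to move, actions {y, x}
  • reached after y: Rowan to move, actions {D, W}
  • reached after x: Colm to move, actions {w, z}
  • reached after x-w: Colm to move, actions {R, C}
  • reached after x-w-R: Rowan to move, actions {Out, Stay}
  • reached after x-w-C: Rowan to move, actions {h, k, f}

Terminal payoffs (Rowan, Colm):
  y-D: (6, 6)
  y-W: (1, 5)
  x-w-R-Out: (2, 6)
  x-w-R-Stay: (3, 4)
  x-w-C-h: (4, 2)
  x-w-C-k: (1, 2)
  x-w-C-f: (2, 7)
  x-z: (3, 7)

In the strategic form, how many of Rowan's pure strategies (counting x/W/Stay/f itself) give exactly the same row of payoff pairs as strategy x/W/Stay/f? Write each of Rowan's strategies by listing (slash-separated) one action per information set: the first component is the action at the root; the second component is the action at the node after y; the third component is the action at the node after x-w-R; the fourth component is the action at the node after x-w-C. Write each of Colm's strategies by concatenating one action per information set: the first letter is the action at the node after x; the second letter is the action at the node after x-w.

Row for x/W/Stay/f (columns wR, wC, zR, zC): (3,4) (2,7) (3,7) (3,7).
Under x/W/Stay/f, Rowan's choice at the node after y can never be reached regardless of what Colm does, so varying those choices leaves every outcome unchanged.
Holding the reachable choices fixed and varying the unreachable one freely already gives 2 equivalent strategies.
No other strategy reproduces this row, so those 2 are the full class: x/D/Stay/f, x/W/Stay/f.

2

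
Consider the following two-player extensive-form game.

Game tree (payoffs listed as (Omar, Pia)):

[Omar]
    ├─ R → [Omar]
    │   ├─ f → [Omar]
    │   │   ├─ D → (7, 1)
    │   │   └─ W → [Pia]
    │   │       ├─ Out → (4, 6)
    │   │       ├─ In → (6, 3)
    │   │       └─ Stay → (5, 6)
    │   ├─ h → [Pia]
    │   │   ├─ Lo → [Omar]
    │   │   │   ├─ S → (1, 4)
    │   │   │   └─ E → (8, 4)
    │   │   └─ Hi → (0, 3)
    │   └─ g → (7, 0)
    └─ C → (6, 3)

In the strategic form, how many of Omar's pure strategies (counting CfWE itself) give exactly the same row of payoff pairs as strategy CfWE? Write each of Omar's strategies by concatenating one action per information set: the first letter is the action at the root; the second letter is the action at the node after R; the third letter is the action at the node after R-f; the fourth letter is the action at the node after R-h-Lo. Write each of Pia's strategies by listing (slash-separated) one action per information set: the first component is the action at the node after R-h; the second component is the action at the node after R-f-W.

Row for CfWE (columns Lo/Out, Lo/In, Lo/Stay, Hi/Out, Hi/In, Hi/Stay): (6,3) (6,3) (6,3) (6,3) (6,3) (6,3).
Under CfWE, Omar's choice at the node after R and at the node after R-f and at the node after R-h-Lo can never be reached regardless of what Pia does, so varying those choices leaves every outcome unchanged.
Holding the reachable choices fixed and varying the unreachable ones freely already gives 3 × 2 × 2 = 12 equivalent strategies.
No other strategy reproduces this row, so those 12 are the full class: CfDS, CfDE, CfWS, CfWE, ChDS, ChDE, ChWS, ChWE, CgDS, CgDE, CgWS, CgWE.

12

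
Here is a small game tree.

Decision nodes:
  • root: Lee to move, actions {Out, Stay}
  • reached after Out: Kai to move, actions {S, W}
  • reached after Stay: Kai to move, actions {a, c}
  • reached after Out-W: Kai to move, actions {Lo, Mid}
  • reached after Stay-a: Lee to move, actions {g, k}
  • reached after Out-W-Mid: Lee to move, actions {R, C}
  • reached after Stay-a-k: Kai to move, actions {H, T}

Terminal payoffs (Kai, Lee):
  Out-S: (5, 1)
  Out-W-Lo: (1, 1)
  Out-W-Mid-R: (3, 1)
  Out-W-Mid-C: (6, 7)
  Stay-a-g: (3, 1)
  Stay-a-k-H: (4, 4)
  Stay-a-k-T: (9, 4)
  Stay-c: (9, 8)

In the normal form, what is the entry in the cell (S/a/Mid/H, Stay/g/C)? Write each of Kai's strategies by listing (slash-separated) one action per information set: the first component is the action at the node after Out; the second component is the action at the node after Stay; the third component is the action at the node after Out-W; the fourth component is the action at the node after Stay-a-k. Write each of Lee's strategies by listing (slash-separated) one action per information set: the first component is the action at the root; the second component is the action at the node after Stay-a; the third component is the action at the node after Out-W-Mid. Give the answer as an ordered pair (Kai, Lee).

(3, 1)

Trace the play path from the root:
  Lee plays Stay
  Kai plays a at [Stay]
  Lee plays g at [Stay-a]
→ terminal payoff (3, 1).
(Kai's choice at the node after Out is never reached on this path, so it doesn't affect the outcome.)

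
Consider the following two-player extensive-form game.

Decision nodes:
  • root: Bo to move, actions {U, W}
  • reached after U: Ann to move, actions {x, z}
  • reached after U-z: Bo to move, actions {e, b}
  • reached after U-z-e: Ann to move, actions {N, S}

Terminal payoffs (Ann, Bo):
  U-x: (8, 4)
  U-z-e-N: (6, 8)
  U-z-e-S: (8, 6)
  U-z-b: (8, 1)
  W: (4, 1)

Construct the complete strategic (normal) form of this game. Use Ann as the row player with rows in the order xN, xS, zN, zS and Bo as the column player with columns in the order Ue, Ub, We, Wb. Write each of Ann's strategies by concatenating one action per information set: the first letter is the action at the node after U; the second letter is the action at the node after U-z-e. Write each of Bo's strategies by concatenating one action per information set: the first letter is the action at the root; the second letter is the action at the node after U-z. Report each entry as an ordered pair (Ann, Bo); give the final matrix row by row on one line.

xN: (8,4) (8,4) (4,1) (4,1) | xS: (8,4) (8,4) (4,1) (4,1) | zN: (6,8) (8,1) (4,1) (4,1) | zS: (8,6) (8,1) (4,1) (4,1)

Row xN: Ue→(8,4), Ub→(8,4), We→(4,1), Wb→(4,1)
Row xS: Ue→(8,4), Ub→(8,4), We→(4,1), Wb→(4,1)
Row zN: Ue→(6,8), Ub→(8,1), We→(4,1), Wb→(4,1)
Row zS: Ue→(8,6), Ub→(8,1), We→(4,1), Wb→(4,1)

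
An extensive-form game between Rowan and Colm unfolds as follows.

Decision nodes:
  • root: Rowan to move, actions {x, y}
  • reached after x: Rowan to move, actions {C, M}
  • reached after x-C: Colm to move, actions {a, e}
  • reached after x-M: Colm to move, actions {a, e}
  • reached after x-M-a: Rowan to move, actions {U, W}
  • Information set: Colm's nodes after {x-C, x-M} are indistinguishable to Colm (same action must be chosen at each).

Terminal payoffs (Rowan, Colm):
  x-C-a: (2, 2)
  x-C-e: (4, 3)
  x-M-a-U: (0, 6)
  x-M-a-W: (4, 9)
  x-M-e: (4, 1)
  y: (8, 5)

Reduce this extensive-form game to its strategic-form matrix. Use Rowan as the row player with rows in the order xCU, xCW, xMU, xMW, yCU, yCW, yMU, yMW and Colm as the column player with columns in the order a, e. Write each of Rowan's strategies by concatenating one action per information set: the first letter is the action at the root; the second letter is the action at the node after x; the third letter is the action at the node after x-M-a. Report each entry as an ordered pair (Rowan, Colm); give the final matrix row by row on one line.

            a        e
 xCU    (2,2)    (4,3)
 xCW    (2,2)    (4,3)
 xMU    (0,6)    (4,1)
 xMW    (4,9)    (4,1)
 yCU    (8,5)    (8,5)
 yCW    (8,5)    (8,5)
 yMU    (8,5)    (8,5)
 yMW    (8,5)    (8,5)

xCU: (2,2) (4,3) | xCW: (2,2) (4,3) | xMU: (0,6) (4,1) | xMW: (4,9) (4,1) | yCU: (8,5) (8,5) | yCW: (8,5) (8,5) | yMU: (8,5) (8,5) | yMW: (8,5) (8,5)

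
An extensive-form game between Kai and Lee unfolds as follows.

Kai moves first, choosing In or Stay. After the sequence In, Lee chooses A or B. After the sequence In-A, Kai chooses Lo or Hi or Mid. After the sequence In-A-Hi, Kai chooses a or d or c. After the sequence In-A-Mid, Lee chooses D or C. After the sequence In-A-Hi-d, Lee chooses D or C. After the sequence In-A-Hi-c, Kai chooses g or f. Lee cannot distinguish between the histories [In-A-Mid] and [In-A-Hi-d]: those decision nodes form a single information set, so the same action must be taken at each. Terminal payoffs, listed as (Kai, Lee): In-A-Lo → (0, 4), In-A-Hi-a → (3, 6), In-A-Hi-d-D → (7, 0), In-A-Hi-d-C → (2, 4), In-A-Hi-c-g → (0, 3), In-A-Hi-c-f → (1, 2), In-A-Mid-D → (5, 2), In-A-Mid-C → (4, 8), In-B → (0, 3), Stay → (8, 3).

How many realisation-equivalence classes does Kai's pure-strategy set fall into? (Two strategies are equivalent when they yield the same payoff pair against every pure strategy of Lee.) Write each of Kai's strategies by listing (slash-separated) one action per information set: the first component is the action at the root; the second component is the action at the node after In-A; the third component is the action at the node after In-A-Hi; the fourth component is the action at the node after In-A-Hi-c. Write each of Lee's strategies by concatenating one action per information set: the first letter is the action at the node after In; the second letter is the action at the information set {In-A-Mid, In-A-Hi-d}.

Kai has 36 pure strategies: In/Lo/a/g, In/Lo/a/f, In/Lo/d/g, In/Lo/d/f, In/Lo/c/g, In/Lo/c/f, In/Hi/a/g, In/Hi/a/f, In/Hi/d/g, In/Hi/d/f, In/Hi/c/g, In/Hi/c/f, In/Mid/a/g, In/Mid/a/f, In/Mid/d/g, In/Mid/d/f, In/Mid/c/g, In/Mid/c/f, Stay/Lo/a/g, Stay/Lo/a/f, Stay/Lo/d/g, Stay/Lo/d/f, Stay/Lo/c/g, Stay/Lo/c/f, Stay/Hi/a/g, Stay/Hi/a/f, Stay/Hi/d/g, Stay/Hi/d/f, Stay/Hi/c/g, Stay/Hi/c/f, Stay/Mid/a/g, Stay/Mid/a/f, Stay/Mid/d/g, Stay/Mid/d/f, Stay/Mid/c/g, Stay/Mid/c/f. Columns: AD, AC, BD, BC.
{In/Lo/a/g, In/Lo/a/f, In/Lo/d/g, In/Lo/d/f, In/Lo/c/g, In/Lo/c/f} → row (0,4) (0,4) (0,3) (0,3)
{In/Hi/a/g, In/Hi/a/f} → row (3,6) (3,6) (0,3) (0,3)
{In/Hi/d/g, In/Hi/d/f} → row (7,0) (2,4) (0,3) (0,3)
{In/Hi/c/g} → row (0,3) (0,3) (0,3) (0,3)
{In/Hi/c/f} → row (1,2) (1,2) (0,3) (0,3)
{In/Mid/a/g, In/Mid/a/f, In/Mid/d/g, In/Mid/d/f, In/Mid/c/g, In/Mid/c/f} → row (5,2) (4,8) (0,3) (0,3)
{Stay/Lo/a/g, Stay/Lo/a/f, Stay/Lo/d/g, Stay/Lo/d/f, Stay/Lo/c/g, Stay/Lo/c/f, Stay/Hi/a/g, Stay/Hi/a/f, Stay/Hi/d/g, Stay/Hi/d/f, Stay/Hi/c/g, Stay/Hi/c/f, Stay/Mid/a/g, Stay/Mid/a/f, Stay/Mid/d/g, Stay/Mid/d/f, Stay/Mid/c/g, Stay/Mid/c/f} → row (8,3) (8,3) (8,3) (8,3)
That's 7 distinct rows out of 36 strategies.

7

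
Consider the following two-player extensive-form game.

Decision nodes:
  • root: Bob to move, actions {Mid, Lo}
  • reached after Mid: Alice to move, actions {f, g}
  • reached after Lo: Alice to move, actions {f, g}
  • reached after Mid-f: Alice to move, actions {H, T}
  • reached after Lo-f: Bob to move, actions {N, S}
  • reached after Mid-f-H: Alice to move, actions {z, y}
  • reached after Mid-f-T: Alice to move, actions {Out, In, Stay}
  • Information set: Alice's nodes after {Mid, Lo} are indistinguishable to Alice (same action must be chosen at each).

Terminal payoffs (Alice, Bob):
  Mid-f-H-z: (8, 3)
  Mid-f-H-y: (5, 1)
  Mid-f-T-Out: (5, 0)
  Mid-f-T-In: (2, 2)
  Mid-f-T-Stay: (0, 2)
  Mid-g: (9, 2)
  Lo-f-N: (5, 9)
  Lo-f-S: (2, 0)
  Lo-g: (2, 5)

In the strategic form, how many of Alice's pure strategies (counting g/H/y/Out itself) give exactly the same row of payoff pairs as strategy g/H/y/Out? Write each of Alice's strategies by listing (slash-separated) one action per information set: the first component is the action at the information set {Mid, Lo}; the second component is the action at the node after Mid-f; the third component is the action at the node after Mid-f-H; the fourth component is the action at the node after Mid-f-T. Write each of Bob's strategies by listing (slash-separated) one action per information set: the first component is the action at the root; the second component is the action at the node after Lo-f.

12

Row for g/H/y/Out (columns Mid/N, Mid/S, Lo/N, Lo/S): (9,2) (9,2) (2,5) (2,5).
Under g/H/y/Out, Alice's choice at the node after Mid-f and at the node after Mid-f-H and at the node after Mid-f-T can never be reached regardless of what Bob does, so varying those choices leaves every outcome unchanged.
Holding the reachable choices fixed and varying the unreachable ones freely already gives 2 × 2 × 3 = 12 equivalent strategies.
No other strategy reproduces this row, so those 12 are the full class: g/H/z/Out, g/H/z/In, g/H/z/Stay, g/H/y/Out, g/H/y/In, g/H/y/Stay, g/T/z/Out, g/T/z/In, g/T/z/Stay, g/T/y/Out, g/T/y/In, g/T/y/Stay.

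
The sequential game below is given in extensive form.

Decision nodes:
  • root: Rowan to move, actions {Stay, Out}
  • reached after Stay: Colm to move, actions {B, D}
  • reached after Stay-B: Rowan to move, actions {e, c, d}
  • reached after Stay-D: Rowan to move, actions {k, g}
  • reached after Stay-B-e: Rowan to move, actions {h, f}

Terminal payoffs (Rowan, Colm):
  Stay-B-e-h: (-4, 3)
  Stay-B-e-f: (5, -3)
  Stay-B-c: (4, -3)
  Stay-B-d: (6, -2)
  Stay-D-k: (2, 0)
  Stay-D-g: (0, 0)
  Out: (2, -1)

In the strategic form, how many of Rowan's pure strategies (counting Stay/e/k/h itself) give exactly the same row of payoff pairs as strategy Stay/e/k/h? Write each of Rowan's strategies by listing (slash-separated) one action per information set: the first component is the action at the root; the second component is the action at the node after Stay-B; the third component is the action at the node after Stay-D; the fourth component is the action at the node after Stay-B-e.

1

Row for Stay/e/k/h (columns B, D): (-4,3) (2,0).
Every one of Rowan's information sets is on the play path for some reply by Colm when Rowan follows Stay/e/k/h.
Changing the action at any of them therefore changes at least one column, so only Stay/e/k/h itself gives this row.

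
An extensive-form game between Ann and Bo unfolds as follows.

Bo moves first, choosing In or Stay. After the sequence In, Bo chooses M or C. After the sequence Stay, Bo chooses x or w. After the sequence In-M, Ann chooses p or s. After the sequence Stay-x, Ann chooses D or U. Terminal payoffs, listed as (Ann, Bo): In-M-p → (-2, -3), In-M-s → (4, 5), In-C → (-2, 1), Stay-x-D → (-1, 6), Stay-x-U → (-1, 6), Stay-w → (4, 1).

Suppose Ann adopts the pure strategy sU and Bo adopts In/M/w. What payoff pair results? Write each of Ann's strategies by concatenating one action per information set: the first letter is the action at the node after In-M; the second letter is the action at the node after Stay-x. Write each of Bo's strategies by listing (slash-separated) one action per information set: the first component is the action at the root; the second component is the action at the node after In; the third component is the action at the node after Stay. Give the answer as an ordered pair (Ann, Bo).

Trace the play path from the root:
  Bo plays In
  Bo plays M at [In]
  Ann plays s at [In-M]
→ terminal payoff (4, 5).
(Ann's choice at the node after Stay-x is never reached on this path, so it doesn't affect the outcome.)

(4, 5)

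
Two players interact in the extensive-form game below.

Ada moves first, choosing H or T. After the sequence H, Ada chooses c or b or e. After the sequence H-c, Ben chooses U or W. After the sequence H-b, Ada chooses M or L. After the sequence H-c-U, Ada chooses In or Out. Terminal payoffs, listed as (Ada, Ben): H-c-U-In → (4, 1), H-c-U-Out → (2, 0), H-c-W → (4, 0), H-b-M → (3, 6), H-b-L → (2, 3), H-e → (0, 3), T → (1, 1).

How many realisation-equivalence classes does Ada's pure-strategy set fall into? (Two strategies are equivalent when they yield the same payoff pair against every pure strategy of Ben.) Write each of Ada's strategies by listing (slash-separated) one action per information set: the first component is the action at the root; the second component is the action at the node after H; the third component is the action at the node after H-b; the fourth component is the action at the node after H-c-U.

6

Ada has 24 pure strategies: H/c/M/In, H/c/M/Out, H/c/L/In, H/c/L/Out, H/b/M/In, H/b/M/Out, H/b/L/In, H/b/L/Out, H/e/M/In, H/e/M/Out, H/e/L/In, H/e/L/Out, T/c/M/In, T/c/M/Out, T/c/L/In, T/c/L/Out, T/b/M/In, T/b/M/Out, T/b/L/In, T/b/L/Out, T/e/M/In, T/e/M/Out, T/e/L/In, T/e/L/Out. Columns: U, W.
{H/c/M/In, H/c/L/In} → row (4,1) (4,0)
{H/c/M/Out, H/c/L/Out} → row (2,0) (4,0)
{H/b/M/In, H/b/M/Out} → row (3,6) (3,6)
{H/b/L/In, H/b/L/Out} → row (2,3) (2,3)
{H/e/M/In, H/e/M/Out, H/e/L/In, H/e/L/Out} → row (0,3) (0,3)
{T/c/M/In, T/c/M/Out, T/c/L/In, T/c/L/Out, T/b/M/In, T/b/M/Out, T/b/L/In, T/b/L/Out, T/e/M/In, T/e/M/Out, T/e/L/In, T/e/L/Out} → row (1,1) (1,1)
That's 6 distinct rows out of 24 strategies.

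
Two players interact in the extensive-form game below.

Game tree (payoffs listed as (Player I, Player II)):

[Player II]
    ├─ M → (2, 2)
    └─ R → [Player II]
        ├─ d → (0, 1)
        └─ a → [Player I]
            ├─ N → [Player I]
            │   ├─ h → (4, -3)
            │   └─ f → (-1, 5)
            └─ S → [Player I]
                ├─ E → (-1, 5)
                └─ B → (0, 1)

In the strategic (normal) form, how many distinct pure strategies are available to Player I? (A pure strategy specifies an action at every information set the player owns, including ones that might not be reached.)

8

Player I owns the node after R-a with actions {N, S} — two choices.
Player I owns the node after R-a-N with actions {h, f} — two choices.
Player I owns the node after R-a-S with actions {E, B} — two choices.
A pure strategy fixes one action at each information set independently, so the count is the product 2 × 2 × 2 = 8.
(For reference, Player II has 4 pure strategies, giving a 8×4 normal-form matrix.)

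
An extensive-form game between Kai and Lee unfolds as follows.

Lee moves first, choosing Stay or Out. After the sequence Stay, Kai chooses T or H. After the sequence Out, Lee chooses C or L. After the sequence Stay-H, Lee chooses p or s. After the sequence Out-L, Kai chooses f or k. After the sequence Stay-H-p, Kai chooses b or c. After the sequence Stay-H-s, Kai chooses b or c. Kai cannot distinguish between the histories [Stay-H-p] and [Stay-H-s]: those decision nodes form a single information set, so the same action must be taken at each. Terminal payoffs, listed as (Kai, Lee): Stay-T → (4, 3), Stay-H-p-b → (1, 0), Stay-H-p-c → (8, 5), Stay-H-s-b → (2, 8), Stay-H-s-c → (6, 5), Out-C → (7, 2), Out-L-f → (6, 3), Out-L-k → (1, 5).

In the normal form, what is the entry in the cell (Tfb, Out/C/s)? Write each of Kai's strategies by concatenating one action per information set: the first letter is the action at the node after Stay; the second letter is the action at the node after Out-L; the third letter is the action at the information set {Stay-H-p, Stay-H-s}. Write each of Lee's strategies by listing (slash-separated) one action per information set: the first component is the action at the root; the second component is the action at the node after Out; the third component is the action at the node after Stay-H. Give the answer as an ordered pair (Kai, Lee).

Trace the play path from the root:
  Lee plays Out
  Lee plays C at [Out]
→ terminal payoff (7, 2).
(Kai's choice at the node after Stay is never reached on this path, so it doesn't affect the outcome.)

(7, 2)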